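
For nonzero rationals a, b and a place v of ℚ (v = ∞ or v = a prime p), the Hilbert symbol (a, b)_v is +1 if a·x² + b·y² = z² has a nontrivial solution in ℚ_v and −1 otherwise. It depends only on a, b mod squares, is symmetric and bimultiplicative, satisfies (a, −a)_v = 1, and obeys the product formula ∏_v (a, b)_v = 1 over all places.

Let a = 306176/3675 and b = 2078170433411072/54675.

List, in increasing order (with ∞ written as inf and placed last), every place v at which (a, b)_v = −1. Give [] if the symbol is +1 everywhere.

Mod squares: a ≡ 897, b ≡ 68102034. Check v ∈ {∞, 2, 3, 5, 7, 11, 13, 17, 23, 29}.
v=29: a=29^0·(≡8), b=29^1·(≡23) mod 29; (8|29)=-1, (23|29)=+1; (−1)^{0·1·14}·(-1)^1·(+1)^0 = -1.
v=23: a=23^1·(≡1), b=23^3·(≡10) mod 23; (1|23)=+1, (10|23)=-1; (−1)^{1·3·11}·(+1)^3·(-1)^1 = +1.
v=11: a=11^0·(≡2), b=11^1·(≡8) mod 11; (2|11)=-1, (8|11)=-1; (−1)^{0·1·5}·(-1)^1·(-1)^0 = -1.
v=7: a=7^-2·(≡2), b=7^1·(≡3) mod 7; (2|7)=+1, (3|7)=-1; (−1)^{-2·1·3}·(+1)^1·(-1)^-2 = +1.
v=3: a=3^-1·(≡2), b=3^-7·(≡2) mod 3; (2|3)=-1, (2|3)=-1; (−1)^{-1·-7·1}·(-1)^-7·(-1)^-1 = -1.
v=13: a=13^1·(≡1), b=13^3·(≡11) mod 13; (1|13)=+1, (11|13)=-1; (−1)^{1·3·6}·(+1)^3·(-1)^1 = -1.
v=5: a=5^-2·(≡3), b=5^-2·(≡1) mod 5; (3|5)=-1, (1|5)=+1; (−1)^{-2·-2·2}·(-1)^-2·(+1)^-2 = +1.
v=2: v_2(a)=10, v_2(b)=11; units ≡ 1, 1 (mod 8); ε·ε+αω+βω = 0·0+10·0+11·0 ≡ 0  ⇒  (a,b)_2 = +1.
v=17: a=17^0·(≡2), b=17^1·(≡3) mod 17; (2|17)=+1, (3|17)=-1; (−1)^{0·1·8}·(+1)^1·(-1)^0 = +1.
v=∞: 897 > 0 and 68102034 > 0  ⇒  (a,b)_∞ = +1.
(897, 68102034 / ℚ) ramifies at {3, 11, 13, 29}: a division algebra.

[3, 11, 13, 29]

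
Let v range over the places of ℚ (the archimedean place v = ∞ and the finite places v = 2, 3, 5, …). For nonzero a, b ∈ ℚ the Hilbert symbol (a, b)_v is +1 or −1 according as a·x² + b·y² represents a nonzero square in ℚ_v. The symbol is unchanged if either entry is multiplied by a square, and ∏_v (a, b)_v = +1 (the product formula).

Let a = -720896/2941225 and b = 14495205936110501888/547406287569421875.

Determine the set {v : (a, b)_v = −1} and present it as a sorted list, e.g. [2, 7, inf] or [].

[13, 29]

Mod squares: a ≡ -11, b ≡ 1131. Check v ∈ {∞, 2, 3, 5, 7, 11, 13, 17, 29, 41}.
v=2: v_2(a)=16, v_2(b)=40; units ≡ 5, 3 (mod 8); ε·ε+αω+βω = 0·1+16·1+40·1 ≡ 0  ⇒  (a,b)_2 = +1.
v=11: a=11^1·(≡2), b=11^2·(≡9) mod 11; (2|11)=-1, (9|11)=+1; (−1)^{1·2·5}·(-1)^2·(+1)^1 = +1.
v=29: a=29^0·(≡10), b=29^1·(≡21) mod 29; (10|29)=-1, (21|29)=-1; (−1)^{0·1·14}·(-1)^1·(-1)^0 = -1.
v=13: a=13^0·(≡6), b=13^1·(≡3) mod 13; (6|13)=-1, (3|13)=+1; (−1)^{0·1·6}·(-1)^1·(+1)^0 = -1.
v=3: a=3^0·(≡1), b=3^-11·(≡2) mod 3; (1|3)=+1, (2|3)=-1; (−1)^{0·-11·1}·(+1)^-11·(-1)^0 = +1.
v=∞: -11 < 0 and 1131 > 0  ⇒  (a,b)_∞ = +1.
v=5: a=5^-2·(≡1), b=5^-6·(≡1) mod 5; (1|5)=+1, (1|5)=+1; (−1)^{-2·-6·2}·(+1)^-6·(+1)^-2 = +1.
v=7: a=7^-6·(≡5), b=7^-6·(≡4) mod 7; (5|7)=-1, (4|7)=+1; (−1)^{-6·-6·3}·(-1)^-6·(+1)^-6 = +1.
v=41: a=41^0·(≡6), b=41^-2·(≡34) mod 41; (6|41)=-1, (34|41)=-1; (−1)^{0·-2·20}·(-1)^-2·(-1)^0 = +1.
v=17: a=17^0·(≡10), b=17^2·(≡2) mod 17; (10|17)=-1, (2|17)=+1; (−1)^{0·2·8}·(-1)^2·(+1)^0 = +1.
Ram(-11, 1131) = {13, 29}; no ℚ_13-point on the conic.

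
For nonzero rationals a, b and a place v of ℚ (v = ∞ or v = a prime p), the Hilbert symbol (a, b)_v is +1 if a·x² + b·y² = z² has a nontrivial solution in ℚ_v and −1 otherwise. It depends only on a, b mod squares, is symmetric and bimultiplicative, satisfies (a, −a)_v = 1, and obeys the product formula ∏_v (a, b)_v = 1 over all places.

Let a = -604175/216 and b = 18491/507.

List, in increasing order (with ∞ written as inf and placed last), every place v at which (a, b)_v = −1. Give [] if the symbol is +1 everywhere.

Mod squares: a ≡ -858, b ≡ 33. Check v ∈ {∞, 2, 3, 5, 11, 13, 41}.
v=5: a=5^2·(≡3), b=5^0·(≡3) mod 5; (3|5)=-1, (3|5)=-1; (−1)^{2·0·2}·(-1)^0·(-1)^2 = +1.
v=13: a=13^3·(≡3), b=13^-2·(≡6) mod 13; (3|13)=+1, (6|13)=-1; (−1)^{3·-2·6}·(+1)^-2·(-1)^3 = -1.
v=∞: -858 < 0 and 33 > 0  ⇒  (a,b)_∞ = +1.
v=2: v_2(a)=-3, v_2(b)=0; units ≡ 3, 1 (mod 8); ε·ε+αω+βω = 1·0+-3·0+0·1 ≡ 0  ⇒  (a,b)_2 = +1.
v=41: a=41^0·(≡15), b=41^2·(≡39) mod 41; (15|41)=-1, (39|41)=+1; (−1)^{0·2·20}·(-1)^2·(+1)^0 = +1.
v=11: a=11^1·(≡6), b=11^1·(≡9) mod 11; (6|11)=-1, (9|11)=+1; (−1)^{1·1·5}·(-1)^1·(+1)^1 = +1.
v=3: a=3^-3·(≡2), b=3^-1·(≡2) mod 3; (2|3)=-1, (2|3)=-1; (−1)^{-3·-1·1}·(-1)^-1·(-1)^-3 = -1.
|Ram(-858, 33)| = 2, even; anisotropic at {3, 13}.

[3, 13]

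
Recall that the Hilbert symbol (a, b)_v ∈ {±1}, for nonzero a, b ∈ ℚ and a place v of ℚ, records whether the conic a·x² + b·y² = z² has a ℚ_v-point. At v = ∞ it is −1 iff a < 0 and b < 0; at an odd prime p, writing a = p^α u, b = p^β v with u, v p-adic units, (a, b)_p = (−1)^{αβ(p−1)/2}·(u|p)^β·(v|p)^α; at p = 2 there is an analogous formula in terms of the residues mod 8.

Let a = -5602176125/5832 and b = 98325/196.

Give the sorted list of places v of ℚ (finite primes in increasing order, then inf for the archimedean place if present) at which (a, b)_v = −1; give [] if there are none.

(a, b) ≡ (-17290, 437) mod (ℚ^×)²; places V = {2, 3, 5, 7, 13, 19, 23, ∞}.
(a,b)_3: α=-6, u≡2; β=2, v≡2 (mod 3); (2|3)=-1, (2|3)=-1; sign (−1)^0·-1^2·-1^-6 = +1.
(a,b)_23: α=2, u≡12; β=1, v≡17 (mod 23); (12|23)=+1, (17|23)=-1; sign (−1)^0·+1^1·-1^2 = +1.
(a,b)_7: α=3, u≡1; β=-2, v≡6 (mod 7); (1|7)=+1, (6|7)=-1; sign (−1)^0·+1^-2·-1^3 = -1.
(a,b)_13: α=1, u≡3; β=0, v≡6 (mod 13); (3|13)=+1, (6|13)=-1; sign (−1)^0·+1^0·-1^1 = -1.
(a,b)_19: α=1, u≡8; β=1, v≡17 (mod 19); (8|19)=-1, (17|19)=+1; sign (−1)^1·-1^1·+1^1 = +1.
(a,b)_5: α=3, u≡3; β=2, v≡3 (mod 5); (3|5)=-1, (3|5)=-1; sign (−1)^0·-1^2·-1^3 = -1.
(a,b)_2: α=-3, β=-2; u≡3, v≡5 (mod 8); ε(u)ε(v)=1·0, αω(v)=-3·1, βω(u)=-2·1; sum ≡ 1  ⇒  -1.
(a,b)_∞: sgn(-17290)=−, sgn(437)=+, so +1.
Ram(-17290, 437) = {2, 5, 7, 13}; no ℚ_2-point on the conic.

[2, 5, 7, 13]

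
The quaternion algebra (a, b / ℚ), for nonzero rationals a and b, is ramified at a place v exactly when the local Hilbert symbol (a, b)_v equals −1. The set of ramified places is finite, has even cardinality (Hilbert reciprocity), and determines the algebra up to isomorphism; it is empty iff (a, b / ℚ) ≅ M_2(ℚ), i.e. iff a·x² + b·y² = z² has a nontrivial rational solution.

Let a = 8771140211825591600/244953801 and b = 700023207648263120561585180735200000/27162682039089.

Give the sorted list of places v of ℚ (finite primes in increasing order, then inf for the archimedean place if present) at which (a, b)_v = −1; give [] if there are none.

[2, 11, 13, 17]

(a, b) ≡ (11, 20995) mod (ℚ^×)²; places V = {2, 3, 5, 7, 11, 13, 17, 19, 31, 37, 47, ∞}.
(a,b)_47: α=-2, u≡26; β=-2, v≡44 (mod 47); (26|47)=-1, (44|47)=-1; sign (−1)^0·-1^-2·-1^-2 = +1.
(a,b)_19: α=2, u≡16; β=5, v≡2 (mod 19); (16|19)=+1, (2|19)=-1; sign (−1)^0·+1^5·-1^2 = +1.
(a,b)_17: α=2, u≡10; β=5, v≡11 (mod 17); (10|17)=-1, (11|17)=-1; sign (−1)^0·-1^5·-1^2 = -1.
(a,b)_37: α=-2, u≡12; β=-4, v≡28 (mod 37); (12|37)=+1, (28|37)=+1; sign (−1)^0·+1^-4·+1^-2 = +1.
(a,b)_3: α=-4, u≡2; β=-8, v≡1 (mod 3); (2|3)=-1, (1|3)=+1; sign (−1)^0·-1^-8·+1^-4 = +1.
(a,b)_5: α=2, u≡4; β=5, v≡1 (mod 5); (4|5)=+1, (1|5)=+1; sign (−1)^0·+1^5·+1^2 = +1.
(a,b)_11: α=1, u≡1; β=2, v≡8 (mod 11); (1|11)=+1, (8|11)=-1; sign (−1)^0·+1^2·-1^1 = -1.
(a,b)_31: α=2, u≡26; β=2, v≡8 (mod 31); (26|31)=-1, (8|31)=+1; sign (−1)^0·-1^2·+1^2 = +1.
(a,b)_7: α=6, u≡1; β=8, v≡4 (mod 7); (1|7)=+1, (4|7)=+1; sign (−1)^0·+1^8·+1^6 = +1.
(a,b)_∞: sgn(11)=+, sgn(20995)=+, so +1.
(a,b)_13: α=2, u≡11; β=5, v≡10 (mod 13); (11|13)=-1, (10|13)=+1; sign (−1)^0·-1^5·+1^2 = -1.
(a,b)_2: α=4, β=8; u≡3, v≡3 (mod 8); ε(u)ε(v)=1·1, αω(v)=4·1, βω(u)=8·1; sum ≡ 1  ⇒  -1.
(11, 20995 / ℚ) ramifies at {2, 11, 13, 17}: a division algebra.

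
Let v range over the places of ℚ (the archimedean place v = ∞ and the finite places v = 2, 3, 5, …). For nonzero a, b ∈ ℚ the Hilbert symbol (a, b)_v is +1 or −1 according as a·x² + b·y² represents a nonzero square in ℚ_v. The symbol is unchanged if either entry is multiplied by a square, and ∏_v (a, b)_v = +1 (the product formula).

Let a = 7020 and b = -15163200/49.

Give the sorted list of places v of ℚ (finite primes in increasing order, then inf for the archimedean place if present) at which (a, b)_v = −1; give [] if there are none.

[2, 3, 5, 13]

Mod squares: a ≡ 195, b ≡ -13. Check v ∈ {∞, 2, 3, 5, 7, 13}.
v=5: a=5^1·(≡4), b=5^2·(≡3) mod 5; (4|5)=+1, (3|5)=-1; (−1)^{1·2·2}·(+1)^2·(-1)^1 = -1.
v=13: a=13^1·(≡7), b=13^1·(≡9) mod 13; (7|13)=-1, (9|13)=+1; (−1)^{1·1·6}·(-1)^1·(+1)^1 = -1.
v=2: v_2(a)=2, v_2(b)=6; units ≡ 3, 3 (mod 8); ε·ε+αω+βω = 1·1+2·1+6·1 ≡ 1  ⇒  (a,b)_2 = -1.
v=∞: 195 > 0 and -13 < 0  ⇒  (a,b)_∞ = +1.
v=7: a=7^0·(≡6), b=7^-2·(≡4) mod 7; (6|7)=-1, (4|7)=+1; (−1)^{0·-2·3}·(-1)^-2·(+1)^0 = +1.
v=3: a=3^3·(≡2), b=3^6·(≡2) mod 3; (2|3)=-1, (2|3)=-1; (−1)^{3·6·1}·(-1)^6·(-1)^3 = -1.
|Ram(195, -13)| = 4, even; anisotropic at {2, 3, 5, 13}.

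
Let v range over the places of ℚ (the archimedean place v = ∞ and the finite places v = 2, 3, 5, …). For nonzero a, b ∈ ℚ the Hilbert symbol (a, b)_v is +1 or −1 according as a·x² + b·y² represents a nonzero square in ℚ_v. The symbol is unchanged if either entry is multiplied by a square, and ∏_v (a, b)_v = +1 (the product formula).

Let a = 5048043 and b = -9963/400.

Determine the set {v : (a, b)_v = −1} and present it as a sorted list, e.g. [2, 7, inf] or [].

Mod squares: a ≡ 3003, b ≡ -123. Check v ∈ {∞, 2, 3, 5, 7, 11, 13, 41}.
v=5: a=5^0·(≡3), b=5^-2·(≡2) mod 5; (3|5)=-1, (2|5)=-1; (−1)^{0·-2·2}·(-1)^-2·(-1)^0 = +1.
v=∞: 3003 > 0 and -123 < 0  ⇒  (a,b)_∞ = +1.
v=11: a=11^1·(≡4), b=11^0·(≡9) mod 11; (4|11)=+1, (9|11)=+1; (−1)^{1·0·5}·(+1)^0·(+1)^1 = +1.
v=2: v_2(a)=0, v_2(b)=-4; units ≡ 3, 5 (mod 8); ε·ε+αω+βω = 1·0+0·1+-4·1 ≡ 0  ⇒  (a,b)_2 = +1.
v=7: a=7^1·(≡2), b=7^0·(≡5) mod 7; (2|7)=+1, (5|7)=-1; (−1)^{1·0·3}·(+1)^0·(-1)^1 = -1.
v=41: a=41^2·(≡10), b=41^1·(≡12) mod 41; (10|41)=+1, (12|41)=-1; (−1)^{2·1·20}·(+1)^1·(-1)^2 = +1.
v=3: a=3^1·(≡2), b=3^5·(≡1) mod 3; (2|3)=-1, (1|3)=+1; (−1)^{1·5·1}·(-1)^5·(+1)^1 = +1.
v=13: a=13^1·(≡1), b=13^0·(≡6) mod 13; (1|13)=+1, (6|13)=-1; (−1)^{1·0·6}·(+1)^0·(-1)^1 = -1.
Ram(3003, -123) = {7, 13}; no ℚ_7-point on the conic.

[7, 13]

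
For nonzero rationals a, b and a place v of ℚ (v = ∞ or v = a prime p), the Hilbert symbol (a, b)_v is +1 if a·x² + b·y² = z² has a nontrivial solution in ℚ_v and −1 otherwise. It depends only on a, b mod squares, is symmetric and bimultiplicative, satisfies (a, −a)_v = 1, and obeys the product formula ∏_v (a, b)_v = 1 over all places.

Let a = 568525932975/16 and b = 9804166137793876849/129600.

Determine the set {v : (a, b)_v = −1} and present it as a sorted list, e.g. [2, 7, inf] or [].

[11, 23]

(a, b) ≡ (134562351, 177289) mod (ℚ^×)²; places V = {2, 3, 5, 7, 11, 13, 17, 19, 23, 31, 43, ∞}.
(a,b)_2: α=-4, β=-6; u≡7, v≡1 (mod 8); ε(u)ε(v)=1·0, αω(v)=-4·0, βω(u)=-6·0; sum ≡ 0  ⇒  +1.
(a,b)_23: α=1, u≡4; β=2, v≡17 (mod 23); (4|23)=+1, (17|23)=-1; sign (−1)^0·+1^2·-1^1 = -1.
(a,b)_5: α=2, u≡4; β=-2, v≡1 (mod 5); (4|5)=+1, (1|5)=+1; sign (−1)^0·+1^-2·+1^2 = +1.
(a,b)_17: α=0, u≡5; β=2, v≡16 (mod 17); (5|17)=-1, (16|17)=+1; sign (−1)^0·-1^2·+1^0 = +1.
(a,b)_31: α=1, u≡20; β=1, v≡27 (mod 31); (20|31)=+1, (27|31)=-1; sign (−1)^1·+1^1·-1^1 = +1.
(a,b)_19: α=1, u≡11; β=3, v≡10 (mod 19); (11|19)=+1, (10|19)=-1; sign (−1)^1·+1^3·-1^1 = +1.
(a,b)_13: α=2, u≡4; β=2, v≡5 (mod 13); (4|13)=+1, (5|13)=-1; sign (−1)^0·+1^2·-1^2 = +1.
(a,b)_11: α=1, u≡10; β=2, v≡10 (mod 11); (10|11)=-1, (10|11)=-1; sign (−1)^0·-1^2·-1^1 = -1.
(a,b)_∞: sgn(134562351)=+, sgn(177289)=+, so +1.
(a,b)_43: α=1, u≡22; β=1, v≡9 (mod 43); (22|43)=-1, (9|43)=+1; sign (−1)^1·-1^1·+1^1 = +1.
(a,b)_7: α=1, u≡6; β=3, v≡4 (mod 7); (6|7)=-1, (4|7)=+1; sign (−1)^1·-1^3·+1^1 = +1.
(a,b)_3: α=1, u≡1; β=-4, v≡1 (mod 3); (1|3)=+1, (1|3)=+1; sign (−1)^0·+1^-4·+1^1 = +1.
|Ram(134562351, 177289)| = 2, even; anisotropic at {11, 23}.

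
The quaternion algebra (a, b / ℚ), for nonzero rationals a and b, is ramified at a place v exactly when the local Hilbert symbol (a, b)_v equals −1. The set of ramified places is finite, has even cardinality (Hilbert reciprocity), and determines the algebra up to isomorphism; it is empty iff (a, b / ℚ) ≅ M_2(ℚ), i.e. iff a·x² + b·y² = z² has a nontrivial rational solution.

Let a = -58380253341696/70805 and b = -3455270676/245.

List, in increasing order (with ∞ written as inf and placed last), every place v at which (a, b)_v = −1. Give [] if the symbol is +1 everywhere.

[2, 3, 11, inf]

Mod squares: a ≡ -130, b ≡ -2145. Check v ∈ {∞, 2, 3, 5, 7, 11, 13, 17, 43}.
v=2: v_2(a)=11, v_2(b)=2; units ≡ 7, 7 (mod 8); ε·ε+αω+βω = 1·1+11·0+2·0 ≡ 1  ⇒  (a,b)_2 = -1.
v=43: a=43^2·(≡32), b=43^2·(≡42) mod 43; (32|43)=-1, (42|43)=-1; (−1)^{2·2·21}·(-1)^2·(-1)^2 = +1.
v=3: a=3^4·(≡2), b=3^3·(≡2) mod 3; (2|3)=-1, (2|3)=-1; (−1)^{4·3·1}·(-1)^3·(-1)^4 = -1.
v=17: a=17^-2·(≡6), b=17^0·(≡14) mod 17; (6|17)=-1, (14|17)=-1; (−1)^{-2·0·8}·(-1)^0·(-1)^-2 = +1.
v=13: a=13^1·(≡12), b=13^1·(≡4) mod 13; (12|13)=+1, (4|13)=+1; (−1)^{1·1·6}·(+1)^1·(+1)^1 = +1.
v=5: a=5^-1·(≡4), b=5^-1·(≡1) mod 5; (4|5)=+1, (1|5)=+1; (−1)^{-1·-1·2}·(+1)^-1·(+1)^-1 = +1.
v=7: a=7^-2·(≡5), b=7^-2·(≡2) mod 7; (5|7)=-1, (2|7)=+1; (−1)^{-2·-2·3}·(-1)^-2·(+1)^-2 = +1.
v=11: a=11^4·(≡8), b=11^3·(≡5) mod 11; (8|11)=-1, (5|11)=+1; (−1)^{4·3·5}·(-1)^3·(+1)^4 = -1.
v=∞: -130 < 0 and -2145 < 0  ⇒  (a,b)_∞ = -1.
Ram(-130, -2145) = {2, 3, 11, ∞}; no ℚ_2-point on the conic.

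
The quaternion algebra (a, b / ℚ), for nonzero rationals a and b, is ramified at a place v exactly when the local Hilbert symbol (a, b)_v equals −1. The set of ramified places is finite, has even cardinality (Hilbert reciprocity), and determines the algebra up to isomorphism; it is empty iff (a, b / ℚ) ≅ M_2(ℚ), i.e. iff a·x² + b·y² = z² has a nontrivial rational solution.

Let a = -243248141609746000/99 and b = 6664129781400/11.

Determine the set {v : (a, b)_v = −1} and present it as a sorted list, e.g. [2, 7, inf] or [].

[7, 11]

(a, b) ≡ (-935, 34034) mod (ℚ^×)²; places V = {2, 3, 5, 7, 11, 13, 17, 19, ∞}.
(a,b)_2: α=4, β=3; u≡1, v≡1 (mod 8); ε(u)ε(v)=0·0, αω(v)=4·0, βω(u)=3·0; sum ≡ 0  ⇒  +1.
(a,b)_13: α=4, u≡10; β=3, v≡2 (mod 13); (10|13)=+1, (2|13)=-1; sign (−1)^0·+1^3·-1^4 = +1.
(a,b)_7: α=4, u≡6; β=3, v≡2 (mod 7); (6|7)=-1, (2|7)=+1; sign (−1)^0·-1^3·+1^4 = -1.
(a,b)_3: α=-2, u≡1; β=2, v≡2 (mod 3); (1|3)=+1, (2|3)=-1; sign (−1)^0·+1^2·-1^-2 = +1.
(a,b)_17: α=3, u≡2; β=3, v≡4 (mod 17); (2|17)=+1, (4|17)=+1; sign (−1)^0·+1^3·+1^3 = +1.
(a,b)_11: α=-1, u≡1; β=-1, v≡3 (mod 11); (1|11)=+1, (3|11)=+1; sign (−1)^1·+1^-1·+1^-1 = -1.
(a,b)_19: α=2, u≡14; β=0, v≡16 (mod 19); (14|19)=-1, (16|19)=+1; sign (−1)^0·-1^0·+1^2 = +1.
(a,b)_∞: sgn(-935)=−, sgn(34034)=+, so +1.
(a,b)_5: α=3, u≡3; β=2, v≡1 (mod 5); (3|5)=-1, (1|5)=+1; sign (−1)^0·-1^2·+1^3 = +1.
(-935, 34034 / ℚ) ramifies at {7, 11}: a division algebra.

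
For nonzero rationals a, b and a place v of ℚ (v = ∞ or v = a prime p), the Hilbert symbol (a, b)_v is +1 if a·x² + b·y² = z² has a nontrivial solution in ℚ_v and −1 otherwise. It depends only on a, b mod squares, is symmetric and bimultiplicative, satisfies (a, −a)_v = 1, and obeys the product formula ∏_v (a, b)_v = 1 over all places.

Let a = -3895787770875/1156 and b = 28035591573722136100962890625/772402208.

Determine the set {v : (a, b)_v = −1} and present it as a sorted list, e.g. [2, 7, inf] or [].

(a, b) ≡ (-715, 1330) mod (ℚ^×)²; places V = {2, 3, 5, 7, 11, 13, 17, 19, 37, ∞}.
(a,b)_17: α=-2, u≡4; β=-6, v≡1 (mod 17); (4|17)=+1, (1|17)=+1; sign (−1)^0·+1^-6·+1^-2 = +1.
(a,b)_7: α=2, u≡5; β=5, v≡1 (mod 7); (5|7)=-1, (1|7)=+1; sign (−1)^0·-1^5·+1^2 = -1.
(a,b)_19: α=2, u≡1; β=5, v≡14 (mod 19); (1|19)=+1, (14|19)=-1; sign (−1)^0·+1^5·-1^2 = +1.
(a,b)_5: α=3, u≡3; β=9, v≡1 (mod 5); (3|5)=-1, (1|5)=+1; sign (−1)^0·-1^9·+1^3 = -1.
(a,b)_37: α=2, u≡25; β=4, v≡18 (mod 37); (25|37)=+1, (18|37)=-1; sign (−1)^0·+1^4·-1^2 = +1.
(a,b)_2: α=-2, β=-5; u≡5, v≡1 (mod 8); ε(u)ε(v)=0·0, αω(v)=-2·0, βω(u)=-5·1; sum ≡ 1  ⇒  -1.
(a,b)_3: α=2, u≡2; β=2, v≡1 (mod 3); (2|3)=-1, (1|3)=+1; sign (−1)^0·-1^2·+1^2 = +1.
(a,b)_∞: sgn(-715)=−, sgn(1330)=+, so +1.
(a,b)_11: α=1, u≡3; β=2, v≡8 (mod 11); (3|11)=+1, (8|11)=-1; sign (−1)^0·+1^2·-1^1 = -1.
(a,b)_13: α=1, u≡3; β=2, v≡4 (mod 13); (3|13)=+1, (4|13)=+1; sign (−1)^0·+1^2·+1^1 = +1.
Ram(-715, 1330) = {2, 5, 7, 11}; no ℚ_2-point on the conic.

[2, 5, 7, 11]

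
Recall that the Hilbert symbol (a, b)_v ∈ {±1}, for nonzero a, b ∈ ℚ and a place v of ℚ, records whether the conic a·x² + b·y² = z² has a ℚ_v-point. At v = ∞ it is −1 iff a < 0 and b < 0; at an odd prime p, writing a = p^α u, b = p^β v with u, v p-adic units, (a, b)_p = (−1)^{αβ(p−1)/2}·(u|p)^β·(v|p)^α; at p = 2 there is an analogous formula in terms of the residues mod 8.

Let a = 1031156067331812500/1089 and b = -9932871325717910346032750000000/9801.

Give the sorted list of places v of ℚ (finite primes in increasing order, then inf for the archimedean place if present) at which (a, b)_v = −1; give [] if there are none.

(a, b) ≡ (351509, -68510) mod (ℚ^×)²; places V = {2, 3, 5, 11, 13, 17, 23, 29, 31, ∞}.
(a,b)_11: α=-2, u≡5; β=-2, v≡3 (mod 11); (5|11)=+1, (3|11)=+1; sign (−1)^0·+1^-2·+1^-2 = +1.
(a,b)_23: α=1, u≡5; β=2, v≡17 (mod 23); (5|23)=-1, (17|23)=-1; sign (−1)^0·-1^2·-1^1 = -1.
(a,b)_31: α=3, u≡12; β=5, v≡27 (mod 31); (12|31)=-1, (27|31)=-1; sign (−1)^1·-1^5·-1^3 = -1.
(a,b)_13: α=2, u≡5; β=3, v≡8 (mod 13); (5|13)=-1, (8|13)=-1; sign (−1)^0·-1^3·-1^2 = -1.
(a,b)_29: α=1, u≡1; β=2, v≡21 (mod 29); (1|29)=+1, (21|29)=-1; sign (−1)^0·+1^2·-1^1 = -1.
(a,b)_∞: sgn(351509)=+, sgn(-68510)=−, so +1.
(a,b)_3: α=-2, u≡2; β=-4, v≡1 (mod 3); (2|3)=-1, (1|3)=+1; sign (−1)^0·-1^-4·+1^-2 = +1.
(a,b)_2: α=2, β=7; u≡5, v≡1 (mod 8); ε(u)ε(v)=0·0, αω(v)=2·0, βω(u)=7·1; sum ≡ 1  ⇒  -1.
(a,b)_5: α=6, u≡4; β=9, v≡2 (mod 5); (4|5)=+1, (2|5)=-1; sign (−1)^0·+1^9·-1^6 = +1.
(a,b)_17: α=3, u≡14; β=5, v≡15 (mod 17); (14|17)=-1, (15|17)=+1; sign (−1)^0·-1^5·+1^3 = -1.
(351509, -68510 / ℚ) ramifies at {2, 13, 17, 23, 29, 31}: a division algebra.

[2, 13, 17, 23, 29, 31]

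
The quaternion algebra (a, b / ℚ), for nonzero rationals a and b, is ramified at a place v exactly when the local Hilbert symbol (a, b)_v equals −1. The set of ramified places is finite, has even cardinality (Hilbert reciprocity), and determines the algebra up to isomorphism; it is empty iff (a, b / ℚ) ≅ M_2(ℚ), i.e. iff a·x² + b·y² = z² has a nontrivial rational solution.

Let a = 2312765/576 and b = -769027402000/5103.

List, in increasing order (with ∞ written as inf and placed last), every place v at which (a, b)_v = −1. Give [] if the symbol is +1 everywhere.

[17, 23]

Mod squares: a ≡ 13685, b ≡ -150535. Check v ∈ {∞, 2, 3, 5, 7, 11, 13, 17, 23}.
v=3: a=3^-2·(≡2), b=3^-6·(≡2) mod 3; (2|3)=-1, (2|3)=-1; (−1)^{-2·-6·1}·(-1)^-6·(-1)^-2 = +1.
v=7: a=7^1·(≡1), b=7^-1·(≡3) mod 7; (1|7)=+1, (3|7)=-1; (−1)^{1·-1·3}·(+1)^-1·(-1)^1 = +1.
v=13: a=13^2·(≡12), b=13^2·(≡6) mod 13; (12|13)=+1, (6|13)=-1; (−1)^{2·2·6}·(+1)^2·(-1)^2 = +1.
v=∞: 13685 > 0 and -150535 < 0  ⇒  (a,b)_∞ = +1.
v=5: a=5^1·(≡3), b=5^3·(≡3) mod 5; (3|5)=-1, (3|5)=-1; (−1)^{1·3·2}·(-1)^3·(-1)^1 = +1.
v=17: a=17^1·(≡3), b=17^1·(≡8) mod 17; (3|17)=-1, (8|17)=+1; (−1)^{1·1·8}·(-1)^1·(+1)^1 = -1.
v=11: a=11^0·(≡1), b=11^1·(≡7) mod 11; (1|11)=+1, (7|11)=-1; (−1)^{0·1·5}·(+1)^1·(-1)^0 = +1.
v=2: v_2(a)=-6, v_2(b)=4; units ≡ 5, 1 (mod 8); ε·ε+αω+βω = 0·0+-6·0+4·1 ≡ 0  ⇒  (a,b)_2 = +1.
v=23: a=23^1·(≡22), b=23^3·(≡15) mod 23; (22|23)=-1, (15|23)=-1; (−1)^{1·3·11}·(-1)^3·(-1)^1 = -1.
|Ram(13685, -150535)| = 2, even; anisotropic at {17, 23}.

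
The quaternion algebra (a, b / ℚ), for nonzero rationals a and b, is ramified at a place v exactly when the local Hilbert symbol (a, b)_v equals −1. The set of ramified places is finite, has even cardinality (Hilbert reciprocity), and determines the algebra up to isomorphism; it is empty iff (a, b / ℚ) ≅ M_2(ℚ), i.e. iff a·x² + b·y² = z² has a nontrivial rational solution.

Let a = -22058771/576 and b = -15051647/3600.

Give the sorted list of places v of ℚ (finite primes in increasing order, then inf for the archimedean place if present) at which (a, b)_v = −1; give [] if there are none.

Mod squares: a ≡ -851, b ≡ -527. Check v ∈ {∞, 2, 3, 5, 7, 13, 17, 23, 31, 37}.
v=5: a=5^0·(≡4), b=5^-2·(≡2) mod 5; (4|5)=+1, (2|5)=-1; (−1)^{0·-2·2}·(+1)^-2·(-1)^0 = +1.
v=23: a=23^3·(≡4), b=23^0·(≡3) mod 23; (4|23)=+1, (3|23)=+1; (−1)^{3·0·11}·(+1)^0·(+1)^3 = +1.
v=13: a=13^0·(≡8), b=13^4·(≡7) mod 13; (8|13)=-1, (7|13)=-1; (−1)^{0·4·6}·(-1)^4·(-1)^0 = +1.
v=17: a=17^0·(≡15), b=17^1·(≡12) mod 17; (15|17)=+1, (12|17)=-1; (−1)^{0·1·8}·(+1)^1·(-1)^0 = +1.
v=2: v_2(a)=-6, v_2(b)=-4; units ≡ 5, 1 (mod 8); ε·ε+αω+βω = 0·0+-6·0+-4·1 ≡ 0  ⇒  (a,b)_2 = +1.
v=37: a=37^1·(≡14), b=37^0·(≡26) mod 37; (14|37)=-1, (26|37)=+1; (−1)^{1·0·18}·(-1)^0·(+1)^1 = +1.
v=∞: -851 < 0 and -527 < 0  ⇒  (a,b)_∞ = -1.
v=7: a=7^2·(≡6), b=7^0·(≡6) mod 7; (6|7)=-1, (6|7)=-1; (−1)^{2·0·3}·(-1)^0·(-1)^2 = +1.
v=31: a=31^0·(≡3), b=31^1·(≡4) mod 31; (3|31)=-1, (4|31)=+1; (−1)^{0·1·15}·(-1)^1·(+1)^0 = -1.
v=3: a=3^-2·(≡1), b=3^-2·(≡1) mod 3; (1|3)=+1, (1|3)=+1; (−1)^{-2·-2·1}·(+1)^-2·(+1)^-2 = +1.
(-851, -527 / ℚ) ramifies at {31, ∞}: a division algebra.

[31, inf]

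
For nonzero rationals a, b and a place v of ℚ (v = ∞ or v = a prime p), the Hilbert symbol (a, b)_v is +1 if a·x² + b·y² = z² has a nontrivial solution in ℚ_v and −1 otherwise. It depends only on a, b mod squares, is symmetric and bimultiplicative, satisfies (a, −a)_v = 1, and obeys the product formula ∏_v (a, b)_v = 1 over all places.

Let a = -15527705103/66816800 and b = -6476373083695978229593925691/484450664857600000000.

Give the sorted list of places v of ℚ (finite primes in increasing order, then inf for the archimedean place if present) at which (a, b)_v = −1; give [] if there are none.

(a, b) ≡ (-50654, -19) mod (ℚ^×)²; places V = {2, 3, 5, 7, 17, 19, 29, 31, 41, 43, ∞}.
(a,b)_29: α=2, u≡13; β=6, v≡17 (mod 29); (13|29)=+1, (17|29)=-1; sign (−1)^0·+1^6·-1^2 = +1.
(a,b)_5: α=-2, u≡1; β=-8, v≡4 (mod 5); (1|5)=+1, (4|5)=+1; sign (−1)^0·+1^-8·+1^-2 = +1.
(a,b)_2: α=-5, β=-20; u≡1, v≡5 (mod 8); ε(u)ε(v)=0·0, αω(v)=-5·1, βω(u)=-20·0; sum ≡ 1  ⇒  -1.
(a,b)_17: α=-4, u≡3; β=-6, v≡9 (mod 17); (3|17)=-1, (9|17)=+1; sign (−1)^0·-1^-6·+1^-4 = +1.
(a,b)_31: α=1, u≡2; β=2, v≡15 (mod 31); (2|31)=+1, (15|31)=-1; sign (−1)^0·+1^2·-1^1 = -1.
(a,b)_19: α=1, u≡8; β=3, v≡18 (mod 19); (8|19)=-1, (18|19)=-1; sign (−1)^1·-1^3·-1^1 = -1.
(a,b)_41: α=0, u≡6; β=2, v≡27 (mod 41); (6|41)=-1, (27|41)=-1; sign (−1)^0·-1^2·-1^0 = +1.
(a,b)_3: α=6, u≡1; β=12, v≡2 (mod 3); (1|3)=+1, (2|3)=-1; sign (−1)^0·+1^12·-1^6 = +1.
(a,b)_7: α=0, u≡6; β=-2, v≡1 (mod 7); (6|7)=-1, (1|7)=+1; sign (−1)^0·-1^-2·+1^0 = +1.
(a,b)_∞: sgn(-50654)=−, sgn(-19)=−, so -1.
(a,b)_43: α=1, u≡7; β=2, v≡25 (mod 43); (7|43)=-1, (25|43)=+1; sign (−1)^0·-1^2·+1^1 = +1.
(-50654, -19 / ℚ) ramifies at {2, 19, 31, ∞}: a division algebra.

[2, 19, 31, inf]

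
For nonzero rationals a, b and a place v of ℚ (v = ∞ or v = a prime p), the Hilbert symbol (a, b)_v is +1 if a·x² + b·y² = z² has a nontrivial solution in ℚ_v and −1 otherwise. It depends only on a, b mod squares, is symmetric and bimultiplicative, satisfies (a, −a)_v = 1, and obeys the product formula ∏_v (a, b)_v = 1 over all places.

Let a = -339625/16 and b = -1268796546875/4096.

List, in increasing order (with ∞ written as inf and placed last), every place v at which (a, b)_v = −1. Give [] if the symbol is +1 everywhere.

(a, b) ≡ (-13585, -11) mod (ℚ^×)²; places V = {2, 5, 11, 13, 19, ∞}.
(a,b)_∞: sgn(-13585)=−, sgn(-11)=−, so -1.
(a,b)_11: α=1, u≡7; β=3, v≡10 (mod 11); (7|11)=-1, (10|11)=-1; sign (−1)^1·-1^3·-1^1 = -1.
(a,b)_5: α=3, u≡3; β=6, v≡1 (mod 5); (3|5)=-1, (1|5)=+1; sign (−1)^0·-1^6·+1^3 = +1.
(a,b)_2: α=-4, β=-12; u≡7, v≡5 (mod 8); ε(u)ε(v)=1·0, αω(v)=-4·1, βω(u)=-12·0; sum ≡ 0  ⇒  +1.
(a,b)_13: α=1, u≡6; β=2, v≡11 (mod 13); (6|13)=-1, (11|13)=-1; sign (−1)^0·-1^2·-1^1 = -1.
(a,b)_19: α=1, u≡5; β=2, v≡3 (mod 19); (5|19)=+1, (3|19)=-1; sign (−1)^0·+1^2·-1^1 = -1.
Ram(-13585, -11) = {11, 13, 19, ∞}; no ℚ_11-point on the conic.

[11, 13, 19, inf]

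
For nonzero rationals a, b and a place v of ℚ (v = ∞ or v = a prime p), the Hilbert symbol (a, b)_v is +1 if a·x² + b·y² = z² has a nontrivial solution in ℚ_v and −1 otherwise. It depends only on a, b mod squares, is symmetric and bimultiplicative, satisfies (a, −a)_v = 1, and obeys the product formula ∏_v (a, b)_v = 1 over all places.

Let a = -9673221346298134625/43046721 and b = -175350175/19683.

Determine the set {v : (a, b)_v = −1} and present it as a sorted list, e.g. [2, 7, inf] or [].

(a, b) ≡ (-65, -21) mod (ℚ^×)²; places V = {2, 3, 5, 7, 11, 13, ∞}.
(a,b)_∞: sgn(-65)=−, sgn(-21)=−, so -1.
(a,b)_13: α=5, u≡6; β=2, v≡7 (mod 13); (6|13)=-1, (7|13)=-1; sign (−1)^0·-1^2·-1^5 = -1.
(a,b)_7: α=6, u≡5; β=3, v≡1 (mod 7); (5|7)=-1, (1|7)=+1; sign (−1)^0·-1^3·+1^6 = -1.
(a,b)_2: α=0, β=0; u≡7, v≡3 (mod 8); ε(u)ε(v)=1·1, αω(v)=0·1, βω(u)=0·0; sum ≡ 1  ⇒  -1.
(a,b)_3: α=-16, u≡1; β=-9, v≡2 (mod 3); (1|3)=+1, (2|3)=-1; sign (−1)^0·+1^-9·-1^-16 = +1.
(a,b)_11: α=6, u≡9; β=2, v≡5 (mod 11); (9|11)=+1, (5|11)=+1; sign (−1)^0·+1^2·+1^6 = +1.
(a,b)_5: α=3, u≡3; β=2, v≡1 (mod 5); (3|5)=-1, (1|5)=+1; sign (−1)^0·-1^2·+1^3 = +1.
Ram(-65, -21) = {2, 7, 13, ∞}; no ℚ_2-point on the conic.

[2, 7, 13, inf]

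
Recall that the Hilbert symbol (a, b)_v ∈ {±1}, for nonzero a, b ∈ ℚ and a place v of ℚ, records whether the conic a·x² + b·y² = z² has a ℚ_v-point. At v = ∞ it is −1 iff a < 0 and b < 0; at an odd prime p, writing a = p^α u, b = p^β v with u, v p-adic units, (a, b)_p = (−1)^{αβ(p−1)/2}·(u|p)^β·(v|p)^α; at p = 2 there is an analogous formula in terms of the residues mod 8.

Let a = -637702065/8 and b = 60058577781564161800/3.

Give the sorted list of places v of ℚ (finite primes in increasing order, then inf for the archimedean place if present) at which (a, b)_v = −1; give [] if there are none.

Mod squares: a ≡ -770, b ≡ 6006. Check v ∈ {∞, 2, 3, 5, 7, 11, 13}.
v=∞: -770 < 0 and 6006 > 0  ⇒  (a,b)_∞ = +1.
v=7: a=7^1·(≡1), b=7^3·(≡1) mod 7; (1|7)=+1, (1|7)=+1; (−1)^{1·3·3}·(+1)^3·(+1)^1 = -1.
v=3: a=3^4·(≡1), b=3^-1·(≡1) mod 3; (1|3)=+1, (1|3)=+1; (−1)^{4·-1·1}·(+1)^-1·(+1)^4 = +1.
v=5: a=5^1·(≡4), b=5^2·(≡4) mod 5; (4|5)=+1, (4|5)=+1; (−1)^{1·2·2}·(+1)^2·(+1)^1 = +1.
v=13: a=13^2·(≡1), b=13^5·(≡6) mod 13; (1|13)=+1, (6|13)=-1; (−1)^{2·5·6}·(+1)^5·(-1)^2 = +1.
v=11: a=11^3·(≡7), b=11^9·(≡6) mod 11; (7|11)=-1, (6|11)=-1; (−1)^{3·9·5}·(-1)^9·(-1)^3 = -1.
v=2: v_2(a)=-3, v_2(b)=3; units ≡ 7, 3 (mod 8); ε·ε+αω+βω = 1·1+-3·1+3·0 ≡ 0  ⇒  (a,b)_2 = +1.
(-770, 6006 / ℚ) ramifies at {7, 11}: a division algebra.

[7, 11]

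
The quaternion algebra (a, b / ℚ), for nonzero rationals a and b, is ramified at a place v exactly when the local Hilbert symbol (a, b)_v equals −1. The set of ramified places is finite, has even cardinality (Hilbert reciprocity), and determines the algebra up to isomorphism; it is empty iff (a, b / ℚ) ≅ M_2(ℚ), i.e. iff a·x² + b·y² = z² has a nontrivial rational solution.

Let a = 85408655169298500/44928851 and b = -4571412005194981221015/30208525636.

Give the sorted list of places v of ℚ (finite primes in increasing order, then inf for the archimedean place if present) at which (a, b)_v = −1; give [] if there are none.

(a, b) ≡ (24035, -1615) mod (ℚ^×)²; places V = {2, 3, 5, 11, 13, 17, 19, 23, 41, 43, 47, ∞}.
(a,b)_3: α=2, u≡2; β=6, v≡2 (mod 3); (2|3)=-1, (2|3)=-1; sign (−1)^0·-1^6·-1^2 = +1.
(a,b)_23: α=3, u≡21; β=4, v≡2 (mod 23); (21|23)=-1, (2|23)=+1; sign (−1)^0·-1^4·+1^3 = +1.
(a,b)_47: α=-2, u≡21; β=-2, v≡43 (mod 47); (21|47)=+1, (43|47)=-1; sign (−1)^0·+1^-2·-1^-2 = +1.
(a,b)_2: α=2, β=-2; u≡3, v≡1 (mod 8); ε(u)ε(v)=1·0, αω(v)=2·0, βω(u)=-2·1; sum ≡ 0  ⇒  +1.
(a,b)_13: α=2, u≡2; β=4, v≡3 (mod 13); (2|13)=-1, (3|13)=+1; sign (−1)^0·-1^4·+1^2 = +1.
(a,b)_5: α=3, u≡3; β=1, v≡2 (mod 5); (3|5)=-1, (2|5)=-1; sign (−1)^0·-1^1·-1^3 = +1.
(a,b)_41: α=2, u≡18; β=2, v≡9 (mod 41); (18|41)=+1, (9|41)=+1; sign (−1)^0·+1^2·+1^2 = +1.
(a,b)_∞: sgn(24035)=+, sgn(-1615)=−, so +1.
(a,b)_17: α=2, u≡10; β=3, v≡11 (mod 17); (10|17)=-1, (11|17)=-1; sign (−1)^0·-1^3·-1^2 = -1.
(a,b)_43: α=-2, u≡9; β=-4, v≡26 (mod 43); (9|43)=+1, (26|43)=-1; sign (−1)^0·+1^-4·-1^-2 = +1.
(a,b)_19: α=1, u≡7; β=1, v≡12 (mod 19); (7|19)=+1, (12|19)=-1; sign (−1)^1·+1^1·-1^1 = +1.
(a,b)_11: α=-1, u≡8; β=0, v≡6 (mod 11); (8|11)=-1, (6|11)=-1; sign (−1)^0·-1^0·-1^-1 = -1.
|Ram(24035, -1615)| = 2, even; anisotropic at {11, 17}.

[11, 17]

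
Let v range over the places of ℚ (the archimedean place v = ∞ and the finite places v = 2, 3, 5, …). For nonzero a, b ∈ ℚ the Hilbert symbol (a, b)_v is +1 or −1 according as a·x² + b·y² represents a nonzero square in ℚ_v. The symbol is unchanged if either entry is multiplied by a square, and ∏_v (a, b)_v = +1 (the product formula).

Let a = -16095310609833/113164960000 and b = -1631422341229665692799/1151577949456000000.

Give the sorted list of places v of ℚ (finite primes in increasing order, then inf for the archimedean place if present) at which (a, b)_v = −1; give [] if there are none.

(a, b) ≡ (-273, -119) mod (ℚ^×)²; places V = {2, 3, 5, 7, 11, 13, 17, 23, 29, ∞}.
(a,b)_7: α=1, u≡5; β=1, v≡1 (mod 7); (5|7)=-1, (1|7)=+1; sign (−1)^1·-1^1·+1^1 = +1.
(a,b)_5: α=-4, u≡2; β=-6, v≡4 (mod 5); (2|5)=-1, (4|5)=+1; sign (−1)^0·-1^-6·+1^-4 = +1.
(a,b)_23: α=4, u≡18; β=6, v≡10 (mod 23); (18|23)=+1, (10|23)=-1; sign (−1)^0·+1^6·-1^4 = +1.
(a,b)_17: α=2, u≡9; β=5, v≡11 (mod 17); (9|17)=+1, (11|17)=-1; sign (−1)^0·+1^5·-1^2 = +1.
(a,b)_∞: sgn(-273)=−, sgn(-119)=−, so -1.
(a,b)_29: α=-4, u≡17; β=-6, v≡10 (mod 29); (17|29)=-1, (10|29)=-1; sign (−1)^0·-1^-6·-1^-4 = +1.
(a,b)_2: α=-8, β=-10; u≡7, v≡1 (mod 8); ε(u)ε(v)=1·0, αω(v)=-8·0, βω(u)=-10·0; sum ≡ 0  ⇒  +1.
(a,b)_13: α=1, u≡6; β=2, v≡6 (mod 13); (6|13)=-1, (6|13)=-1; sign (−1)^0·-1^2·-1^1 = -1.
(a,b)_3: α=7, u≡2; β=8, v≡1 (mod 3); (2|3)=-1, (1|3)=+1; sign (−1)^0·-1^8·+1^7 = +1.
(a,b)_11: α=0, u≡10; β=-2, v≡7 (mod 11); (10|11)=-1, (7|11)=-1; sign (−1)^0·-1^-2·-1^0 = +1.
|Ram(-273, -119)| = 2, even; anisotropic at {13, ∞}.

[13, inf]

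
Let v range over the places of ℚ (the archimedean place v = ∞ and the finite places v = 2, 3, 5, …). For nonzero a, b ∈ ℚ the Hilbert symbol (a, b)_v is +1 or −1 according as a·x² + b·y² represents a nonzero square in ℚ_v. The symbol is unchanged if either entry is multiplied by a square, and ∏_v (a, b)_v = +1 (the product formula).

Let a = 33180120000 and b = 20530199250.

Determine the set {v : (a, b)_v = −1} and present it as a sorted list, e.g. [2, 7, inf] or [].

[5, 47]

Mod squares: a ≡ 92167, b ≡ 10138370. Check v ∈ {∞, 2, 3, 5, 11, 37, 47, 53}.
v=53: a=53^1·(≡25), b=53^1·(≡37) mod 53; (25|53)=+1, (37|53)=+1; (−1)^{1·1·26}·(+1)^1·(+1)^1 = +1.
v=47: a=47^1·(≡25), b=47^1·(≡14) mod 47; (25|47)=+1, (14|47)=+1; (−1)^{1·1·23}·(+1)^1·(+1)^1 = -1.
v=∞: 92167 > 0 and 10138370 > 0  ⇒  (a,b)_∞ = +1.
v=2: v_2(a)=6, v_2(b)=1; units ≡ 7, 1 (mod 8); ε·ε+αω+βω = 1·0+6·0+1·0 ≡ 0  ⇒  (a,b)_2 = +1.
v=37: a=37^1·(≡28), b=37^1·(≡9) mod 37; (28|37)=+1, (9|37)=+1; (−1)^{1·1·18}·(+1)^1·(+1)^1 = +1.
v=3: a=3^2·(≡1), b=3^4·(≡2) mod 3; (1|3)=+1, (2|3)=-1; (−1)^{2·4·1}·(+1)^4·(-1)^2 = +1.
v=5: a=5^4·(≡2), b=5^3·(≡4) mod 5; (2|5)=-1, (4|5)=+1; (−1)^{4·3·2}·(-1)^3·(+1)^4 = -1.
v=11: a=11^0·(≡5), b=11^1·(≡2) mod 11; (5|11)=+1, (2|11)=-1; (−1)^{0·1·5}·(+1)^1·(-1)^0 = +1.
|Ram(92167, 10138370)| = 2, even; anisotropic at {5, 47}.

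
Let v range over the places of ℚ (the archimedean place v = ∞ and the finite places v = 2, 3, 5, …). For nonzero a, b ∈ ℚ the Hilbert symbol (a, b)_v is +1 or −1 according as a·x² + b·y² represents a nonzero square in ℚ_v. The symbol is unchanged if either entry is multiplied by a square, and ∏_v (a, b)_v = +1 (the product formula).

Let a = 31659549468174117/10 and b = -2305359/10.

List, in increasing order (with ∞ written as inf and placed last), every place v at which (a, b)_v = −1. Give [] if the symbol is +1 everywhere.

Mod squares: a ≡ 59570, b ≡ -2561510. Check v ∈ {∞, 2, 3, 5, 7, 23, 37, 43}.
v=5: a=5^-1·(≡1), b=5^-1·(≡3) mod 5; (1|5)=+1, (3|5)=-1; (−1)^{-1·-1·2}·(+1)^-1·(-1)^-1 = -1.
v=3: a=3^4·(≡2), b=3^2·(≡1) mod 3; (2|3)=-1, (1|3)=+1; (−1)^{4·2·1}·(-1)^2·(+1)^4 = +1.
v=7: a=7^3·(≡6), b=7^1·(≡2) mod 7; (6|7)=-1, (2|7)=+1; (−1)^{3·1·3}·(-1)^1·(+1)^3 = +1.
v=∞: 59570 > 0 and -2561510 < 0  ⇒  (a,b)_∞ = +1.
v=2: v_2(a)=-1, v_2(b)=-1; units ≡ 1, 5 (mod 8); ε·ε+αω+βω = 0·0+-1·1+-1·0 ≡ 1  ⇒  (a,b)_2 = -1.
v=37: a=37^3·(≡5), b=37^1·(≡26) mod 37; (5|37)=-1, (26|37)=+1; (−1)^{3·1·18}·(-1)^1·(+1)^3 = -1.
v=23: a=23^3·(≡19), b=23^1·(≡7) mod 23; (19|23)=-1, (7|23)=-1; (−1)^{3·1·11}·(-1)^1·(-1)^3 = -1.
v=43: a=43^2·(≡1), b=43^1·(≡18) mod 43; (1|43)=+1, (18|43)=-1; (−1)^{2·1·21}·(+1)^1·(-1)^2 = +1.
(59570, -2561510 / ℚ) ramifies at {2, 5, 23, 37}: a division algebra.

[2, 5, 23, 37]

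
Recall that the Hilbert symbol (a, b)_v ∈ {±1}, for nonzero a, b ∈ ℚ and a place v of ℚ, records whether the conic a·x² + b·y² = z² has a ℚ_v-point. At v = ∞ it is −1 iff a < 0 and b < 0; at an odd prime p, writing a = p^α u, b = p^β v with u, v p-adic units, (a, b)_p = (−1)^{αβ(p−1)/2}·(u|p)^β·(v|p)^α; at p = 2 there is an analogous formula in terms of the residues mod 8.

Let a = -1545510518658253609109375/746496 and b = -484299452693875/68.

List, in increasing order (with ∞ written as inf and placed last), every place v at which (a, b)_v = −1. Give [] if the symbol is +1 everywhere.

(a, b) ≡ (-2156063, -811603715) mod (ℚ^×)²; places V = {2, 3, 5, 7, 13, 17, 19, 29, 31, 43, ∞}.
(a,b)_19: α=1, u≡10; β=1, v≡7 (mod 19); (10|19)=-1, (7|19)=+1; sign (−1)^1·-1^1·+1^1 = +1.
(a,b)_17: α=0, u≡16; β=-1, v≡14 (mod 17); (16|17)=+1, (14|17)=-1; sign (−1)^0·+1^-1·-1^0 = +1.
(a,b)_5: α=6, u≡2; β=3, v≡3 (mod 5); (2|5)=-1, (3|5)=-1; sign (−1)^0·-1^3·-1^6 = -1.
(a,b)_7: α=11, u≡5; β=4, v≡4 (mod 7); (5|7)=-1, (4|7)=+1; sign (−1)^0·-1^4·+1^11 = +1.
(a,b)_3: α=-6, u≡1; β=0, v≡1 (mod 3); (1|3)=+1, (1|3)=+1; sign (−1)^0·+1^0·+1^-6 = +1.
(a,b)_2: α=-10, β=-2; u≡1, v≡5 (mod 8); ε(u)ε(v)=0·0, αω(v)=-10·1, βω(u)=-2·0; sum ≡ 0  ⇒  +1.
(a,b)_13: α=3, u≡9; β=3, v≡5 (mod 13); (9|13)=+1, (5|13)=-1; sign (−1)^0·+1^3·-1^3 = -1.
(a,b)_29: α=1, u≡24; β=1, v≡28 (mod 29); (24|29)=+1, (28|29)=+1; sign (−1)^0·+1^1·+1^1 = +1.
(a,b)_43: α=1, u≡1; β=1, v≡24 (mod 43); (1|43)=+1, (24|43)=+1; sign (−1)^1·+1^1·+1^1 = -1.
(a,b)_31: α=2, u≡14; β=1, v≡22 (mod 31); (14|31)=+1, (22|31)=-1; sign (−1)^0·+1^1·-1^2 = +1.
(a,b)_∞: sgn(-2156063)=−, sgn(-811603715)=−, so -1.
|Ram(-2156063, -811603715)| = 4, even; anisotropic at {5, 13, 43, ∞}.

[5, 13, 43, inf]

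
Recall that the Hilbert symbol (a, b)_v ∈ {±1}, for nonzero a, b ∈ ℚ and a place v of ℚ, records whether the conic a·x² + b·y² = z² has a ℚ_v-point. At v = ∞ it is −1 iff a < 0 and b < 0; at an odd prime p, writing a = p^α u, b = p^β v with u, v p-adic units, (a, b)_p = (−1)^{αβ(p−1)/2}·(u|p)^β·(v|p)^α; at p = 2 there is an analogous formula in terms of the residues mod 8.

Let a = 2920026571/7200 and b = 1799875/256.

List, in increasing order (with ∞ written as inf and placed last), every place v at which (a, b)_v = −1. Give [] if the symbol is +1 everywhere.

[5, 7]

(a, b) ≡ (38, 595) mod (ℚ^×)²; places V = {2, 3, 5, 7, 11, 17, 19, 23, ∞}.
(a,b)_5: α=-2, u≡2; β=3, v≡4 (mod 5); (2|5)=-1, (4|5)=+1; sign (−1)^0·-1^3·+1^-2 = -1.
(a,b)_2: α=-5, β=-8; u≡3, v≡3 (mod 8); ε(u)ε(v)=1·1, αω(v)=-5·1, βω(u)=-8·1; sum ≡ 0  ⇒  +1.
(a,b)_11: α=2, u≡4; β=2, v≡1 (mod 11); (4|11)=+1, (1|11)=+1; sign (−1)^0·+1^2·+1^2 = +1.
(a,b)_3: α=-2, u≡2; β=0, v≡1 (mod 3); (2|3)=-1, (1|3)=+1; sign (−1)^0·-1^0·+1^-2 = +1.
(a,b)_23: α=2, u≡14; β=0, v≡11 (mod 23); (14|23)=-1, (11|23)=-1; sign (−1)^0·-1^0·-1^2 = +1.
(a,b)_7: α=4, u≡3; β=1, v≡2 (mod 7); (3|7)=-1, (2|7)=+1; sign (−1)^0·-1^1·+1^4 = -1.
(a,b)_∞: sgn(38)=+, sgn(595)=+, so +1.
(a,b)_17: α=0, u≡13; β=1, v≡16 (mod 17); (13|17)=+1, (16|17)=+1; sign (−1)^0·+1^1·+1^0 = +1.
(a,b)_19: α=1, u≡14; β=0, v≡9 (mod 19); (14|19)=-1, (9|19)=+1; sign (−1)^0·-1^0·+1^1 = +1.
Ram(38, 595) = {5, 7}; no ℚ_5-point on the conic.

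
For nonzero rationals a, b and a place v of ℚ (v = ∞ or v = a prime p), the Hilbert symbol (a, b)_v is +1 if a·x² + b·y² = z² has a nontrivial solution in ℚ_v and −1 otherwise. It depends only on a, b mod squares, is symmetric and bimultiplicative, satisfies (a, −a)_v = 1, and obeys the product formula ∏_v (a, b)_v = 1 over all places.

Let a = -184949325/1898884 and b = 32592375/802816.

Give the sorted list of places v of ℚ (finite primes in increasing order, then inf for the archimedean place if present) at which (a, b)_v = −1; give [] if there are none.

Mod squares: a ≡ -253, b ≡ 16095. Check v ∈ {∞, 2, 3, 5, 7, 11, 13, 19, 23, 29, 37, 53}.
v=37: a=37^0·(≡19), b=37^1·(≡28) mod 37; (19|37)=-1, (28|37)=+1; (−1)^{0·1·18}·(-1)^1·(+1)^0 = -1.
v=∞: -253 < 0 and 16095 > 0  ⇒  (a,b)_∞ = +1.
v=11: a=11^1·(≡10), b=11^0·(≡8) mod 11; (10|11)=-1, (8|11)=-1; (−1)^{1·0·5}·(-1)^0·(-1)^1 = -1.
v=13: a=13^-2·(≡6), b=13^0·(≡10) mod 13; (6|13)=-1, (10|13)=+1; (−1)^{-2·0·6}·(-1)^0·(+1)^-2 = +1.
v=19: a=19^2·(≡2), b=19^0·(≡13) mod 19; (2|19)=-1, (13|19)=-1; (−1)^{2·0·9}·(-1)^0·(-1)^2 = +1.
v=3: a=3^4·(≡2), b=3^5·(≡1) mod 3; (2|3)=-1, (1|3)=+1; (−1)^{4·5·1}·(-1)^5·(+1)^4 = -1.
v=29: a=29^0·(≡8), b=29^1·(≡1) mod 29; (8|29)=-1, (1|29)=+1; (−1)^{0·1·14}·(-1)^1·(+1)^0 = -1.
v=2: v_2(a)=-2, v_2(b)=-14; units ≡ 3, 7 (mod 8); ε·ε+αω+βω = 1·1+-2·0+-14·1 ≡ 1  ⇒  (a,b)_2 = -1.
v=23: a=23^1·(≡2), b=23^0·(≡18) mod 23; (2|23)=+1, (18|23)=+1; (−1)^{1·0·11}·(+1)^0·(+1)^1 = +1.
v=7: a=7^0·(≡6), b=7^-2·(≡1) mod 7; (6|7)=-1, (1|7)=+1; (−1)^{0·-2·3}·(-1)^-2·(+1)^0 = +1.
v=5: a=5^2·(≡3), b=5^3·(≡4) mod 5; (3|5)=-1, (4|5)=+1; (−1)^{2·3·2}·(-1)^3·(+1)^2 = -1.
v=53: a=53^-2·(≡20), b=53^0·(≡1) mod 53; (20|53)=-1, (1|53)=+1; (−1)^{-2·0·26}·(-1)^0·(+1)^-2 = +1.
|Ram(-253, 16095)| = 6, even; anisotropic at {2, 3, 5, 11, 29, 37}.

[2, 3, 5, 11, 29, 37]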